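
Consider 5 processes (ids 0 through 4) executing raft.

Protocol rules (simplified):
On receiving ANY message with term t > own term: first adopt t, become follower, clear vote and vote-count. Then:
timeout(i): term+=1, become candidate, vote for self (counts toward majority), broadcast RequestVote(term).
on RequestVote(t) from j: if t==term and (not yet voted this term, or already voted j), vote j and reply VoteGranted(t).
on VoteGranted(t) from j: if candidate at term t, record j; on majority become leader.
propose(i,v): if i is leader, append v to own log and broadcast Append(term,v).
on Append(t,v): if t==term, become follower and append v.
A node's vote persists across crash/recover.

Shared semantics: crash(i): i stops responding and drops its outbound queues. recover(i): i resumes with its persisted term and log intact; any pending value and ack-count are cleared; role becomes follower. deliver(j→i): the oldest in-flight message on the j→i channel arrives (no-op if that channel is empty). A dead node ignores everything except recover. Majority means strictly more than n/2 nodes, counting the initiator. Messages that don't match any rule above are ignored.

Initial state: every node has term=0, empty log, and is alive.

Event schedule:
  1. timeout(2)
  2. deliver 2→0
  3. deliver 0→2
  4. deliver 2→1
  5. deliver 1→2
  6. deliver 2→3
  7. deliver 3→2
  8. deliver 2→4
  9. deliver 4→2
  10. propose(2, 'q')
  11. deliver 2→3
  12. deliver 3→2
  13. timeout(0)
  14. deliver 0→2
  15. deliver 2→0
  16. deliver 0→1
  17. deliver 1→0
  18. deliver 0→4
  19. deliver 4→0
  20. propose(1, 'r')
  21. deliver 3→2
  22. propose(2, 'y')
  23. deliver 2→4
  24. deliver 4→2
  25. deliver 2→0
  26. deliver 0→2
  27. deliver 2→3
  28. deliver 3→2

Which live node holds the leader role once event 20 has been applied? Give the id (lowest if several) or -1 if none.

0

e1 timeout(2): 2[cand,t=1,-]
e2 deliver 2→0: 0[foll,t=1,-]
e3 deliver 0→2: ·
e4 deliver 2→1: 1[foll,t=1,-]
e5 deliver 1→2: 2[lead,t=1,-]
e6 deliver 2→3: 3[foll,t=1,-]
e7 deliver 3→2: ·
e8 deliver 2→4: 4[foll,t=1,-]
e9 deliver 4→2: ·
e10 propose(2,'q'): 2[lead,t=1,q]
e11 deliver 2→3: 3[foll,t=1,q]
e12 deliver 3→2: ·
e13 timeout(0): 0[cand,t=2,-]
e14 deliver 0→2: 2[foll,t=2,q]
e15 deliver 2→0: ·
e16 deliver 0→1: 1[foll,t=2,-]
e17 deliver 1→0: ·
e18 deliver 0→4: 4[foll,t=2,-]
e19 deliver 4→0: 0[lead,t=2,-]
e20 propose(1,'r'): ·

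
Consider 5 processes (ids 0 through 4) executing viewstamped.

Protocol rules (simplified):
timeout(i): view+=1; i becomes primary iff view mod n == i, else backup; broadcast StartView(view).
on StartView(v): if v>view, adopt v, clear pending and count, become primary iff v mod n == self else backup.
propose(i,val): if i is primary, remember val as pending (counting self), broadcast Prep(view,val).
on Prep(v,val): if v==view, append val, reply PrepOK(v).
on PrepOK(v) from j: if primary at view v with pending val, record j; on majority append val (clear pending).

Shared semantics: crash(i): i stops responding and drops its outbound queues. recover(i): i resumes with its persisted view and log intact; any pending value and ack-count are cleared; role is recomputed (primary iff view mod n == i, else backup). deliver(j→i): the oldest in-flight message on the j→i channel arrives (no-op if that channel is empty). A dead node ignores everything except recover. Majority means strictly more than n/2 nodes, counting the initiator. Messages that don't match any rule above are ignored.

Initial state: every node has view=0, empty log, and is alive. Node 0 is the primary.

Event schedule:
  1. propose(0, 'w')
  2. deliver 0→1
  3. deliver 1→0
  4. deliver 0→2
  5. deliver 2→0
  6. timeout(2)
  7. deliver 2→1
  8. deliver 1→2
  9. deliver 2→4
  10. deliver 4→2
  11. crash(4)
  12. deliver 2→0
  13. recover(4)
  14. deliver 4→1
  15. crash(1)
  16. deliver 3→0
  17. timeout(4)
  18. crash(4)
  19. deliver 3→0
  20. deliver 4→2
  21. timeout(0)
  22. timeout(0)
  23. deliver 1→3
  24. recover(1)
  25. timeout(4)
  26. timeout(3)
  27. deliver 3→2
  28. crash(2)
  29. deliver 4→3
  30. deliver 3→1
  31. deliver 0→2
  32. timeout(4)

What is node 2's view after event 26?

1

step 1 propose(0,'w'): —
step 2 deliver 0→1: 1={back,v=0,log=w}
step 3 deliver 1→0: —
step 4 deliver 0→2: 2={back,v=0,log=w}
step 5 deliver 2→0: 0={prim,v=0,log=w}
step 6 timeout(2): 2={back,v=1,log=w}
step 7 deliver 2→1: 1={prim,v=1,log=w}
step 8 deliver 1→2: —
step 9 deliver 2→4: 4={back,v=1,log=-}
step 10 deliver 4→2: —
step 11 crash(4): 4={✗back,v=1,log=-}
step 12 deliver 2→0: 0={back,v=1,log=w}
step 13 recover(4): 4={back,v=1,log=-}
step 14 deliver 4→1: —
step 15 crash(1): 1={✗prim,v=1,log=w}
step 16 deliver 3→0: —
step 17 timeout(4): 4={back,v=2,log=-}
step 18 crash(4): 4={✗back,v=2,log=-}
step 19 deliver 3→0: —
step 20 deliver 4→2: —
step 21 timeout(0): 0={back,v=2,log=w}
step 22 timeout(0): 0={back,v=3,log=w}
step 23 deliver 1→3: —
step 24 recover(1): 1={prim,v=1,log=w}
step 25 timeout(4): —
step 26 timeout(3): 3={back,v=1,log=-}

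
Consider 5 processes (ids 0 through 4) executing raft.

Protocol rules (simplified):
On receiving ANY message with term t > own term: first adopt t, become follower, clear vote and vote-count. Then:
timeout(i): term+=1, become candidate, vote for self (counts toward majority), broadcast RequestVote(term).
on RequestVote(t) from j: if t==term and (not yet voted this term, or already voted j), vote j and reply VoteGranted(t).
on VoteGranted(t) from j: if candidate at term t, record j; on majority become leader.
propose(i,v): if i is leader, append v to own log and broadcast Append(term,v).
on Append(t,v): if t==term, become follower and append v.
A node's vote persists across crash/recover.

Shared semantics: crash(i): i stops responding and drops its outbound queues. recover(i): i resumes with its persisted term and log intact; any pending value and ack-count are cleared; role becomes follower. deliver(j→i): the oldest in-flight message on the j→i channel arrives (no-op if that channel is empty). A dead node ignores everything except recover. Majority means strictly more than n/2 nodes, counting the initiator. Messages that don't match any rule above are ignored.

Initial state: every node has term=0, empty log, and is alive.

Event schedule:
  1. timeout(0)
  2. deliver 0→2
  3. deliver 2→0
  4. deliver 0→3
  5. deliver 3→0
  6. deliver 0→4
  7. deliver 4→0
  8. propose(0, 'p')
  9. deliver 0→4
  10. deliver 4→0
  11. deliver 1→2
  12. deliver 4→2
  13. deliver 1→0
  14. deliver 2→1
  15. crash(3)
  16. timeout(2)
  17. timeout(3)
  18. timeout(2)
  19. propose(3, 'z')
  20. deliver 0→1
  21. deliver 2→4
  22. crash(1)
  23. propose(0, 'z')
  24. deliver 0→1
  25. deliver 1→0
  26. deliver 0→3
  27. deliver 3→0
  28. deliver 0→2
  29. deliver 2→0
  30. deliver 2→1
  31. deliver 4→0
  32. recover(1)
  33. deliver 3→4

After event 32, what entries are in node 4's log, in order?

p

[1] timeout(0) → N0(cand t1 [-])
[2] deliver 0→2 → N2(foll t1 [-])
[3] deliver 2→0 → ∅
[4] deliver 0→3 → N3(foll t1 [-])
[5] deliver 3→0 → N0(lead t1 [-])
[6] deliver 0→4 → N4(foll t1 [-])
[7] deliver 4→0 → ∅
[8] propose(0,'p') → N0(lead t1 [p])
[9] deliver 0→4 → N4(foll t1 [p])
[10] deliver 4→0 → ∅
[11] deliver 1→2 → ∅
[12] deliver 4→2 → ∅
[13] deliver 1→0 → ∅
[14] deliver 2→1 → ∅
[15] crash(3) → N3(✗foll t1 [-])
[16] timeout(2) → N2(cand t2 [-])
[17] timeout(3) → ∅
[18] timeout(2) → N2(cand t3 [-])
[19] propose(3,'z') → ∅
[20] deliver 0→1 → N1(foll t1 [-])
[21] deliver 2→4 → N4(foll t2 [p])
[22] crash(1) → N1(✗foll t1 [-])
[23] propose(0,'z') → N0(lead t1 [p,z])
[24] deliver 0→1 → ∅
[25] deliver 1→0 → ∅
[26] deliver 0→3 → ∅
[27] deliver 3→0 → ∅
[28] deliver 0→2 → ∅
[29] deliver 2→0 → N0(foll t2 [p,z])
[30] deliver 2→1 → ∅
[31] deliver 4→0 → ∅
[32] recover(1) → N1(foll t1 [-])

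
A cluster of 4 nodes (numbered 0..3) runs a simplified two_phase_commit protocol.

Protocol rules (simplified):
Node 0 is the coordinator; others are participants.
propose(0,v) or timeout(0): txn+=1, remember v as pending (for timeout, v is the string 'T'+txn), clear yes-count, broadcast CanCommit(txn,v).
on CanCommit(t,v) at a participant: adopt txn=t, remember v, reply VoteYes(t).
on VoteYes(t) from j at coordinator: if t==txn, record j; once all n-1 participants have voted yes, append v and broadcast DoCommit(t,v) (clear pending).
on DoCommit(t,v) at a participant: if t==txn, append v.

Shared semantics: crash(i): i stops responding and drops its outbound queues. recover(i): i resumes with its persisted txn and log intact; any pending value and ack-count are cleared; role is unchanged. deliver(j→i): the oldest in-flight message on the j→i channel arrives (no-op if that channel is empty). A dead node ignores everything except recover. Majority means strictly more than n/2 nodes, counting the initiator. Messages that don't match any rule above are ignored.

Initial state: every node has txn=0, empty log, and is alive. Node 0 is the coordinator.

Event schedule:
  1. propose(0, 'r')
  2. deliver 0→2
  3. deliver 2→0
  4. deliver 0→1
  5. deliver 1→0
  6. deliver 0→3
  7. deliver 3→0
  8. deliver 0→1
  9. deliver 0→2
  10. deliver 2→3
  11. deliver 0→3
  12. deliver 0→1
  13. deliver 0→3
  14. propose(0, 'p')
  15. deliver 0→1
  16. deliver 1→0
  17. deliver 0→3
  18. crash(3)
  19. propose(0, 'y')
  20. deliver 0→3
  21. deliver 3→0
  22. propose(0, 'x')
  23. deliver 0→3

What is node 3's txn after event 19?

after 1 — propose(0,'r'): n0:coor/t1/[-]
after 2 — deliver 0→2: n2:part/t1/[-]
after 3 — deliver 2→0: ·
after 4 — deliver 0→1: n1:part/t1/[-]
after 5 — deliver 1→0: ·
after 6 — deliver 0→3: n3:part/t1/[-]
after 7 — deliver 3→0: n0:coor/t1/[r]
after 8 — deliver 0→1: n1:part/t1/[r]
after 9 — deliver 0→2: n2:part/t1/[r]
after 10 — deliver 2→3: ·
after 11 — deliver 0→3: n3:part/t1/[r]
after 12 — deliver 0→1: ·
after 13 — deliver 0→3: ·
after 14 — propose(0,'p'): n0:coor/t2/[r]
after 15 — deliver 0→1: n1:part/t2/[r]
after 16 — deliver 1→0: ·
after 17 — deliver 0→3: n3:part/t2/[r]
after 18 — crash(3): n3:✗part/t2/[r]
after 19 — propose(0,'y'): n0:coor/t3/[r]

2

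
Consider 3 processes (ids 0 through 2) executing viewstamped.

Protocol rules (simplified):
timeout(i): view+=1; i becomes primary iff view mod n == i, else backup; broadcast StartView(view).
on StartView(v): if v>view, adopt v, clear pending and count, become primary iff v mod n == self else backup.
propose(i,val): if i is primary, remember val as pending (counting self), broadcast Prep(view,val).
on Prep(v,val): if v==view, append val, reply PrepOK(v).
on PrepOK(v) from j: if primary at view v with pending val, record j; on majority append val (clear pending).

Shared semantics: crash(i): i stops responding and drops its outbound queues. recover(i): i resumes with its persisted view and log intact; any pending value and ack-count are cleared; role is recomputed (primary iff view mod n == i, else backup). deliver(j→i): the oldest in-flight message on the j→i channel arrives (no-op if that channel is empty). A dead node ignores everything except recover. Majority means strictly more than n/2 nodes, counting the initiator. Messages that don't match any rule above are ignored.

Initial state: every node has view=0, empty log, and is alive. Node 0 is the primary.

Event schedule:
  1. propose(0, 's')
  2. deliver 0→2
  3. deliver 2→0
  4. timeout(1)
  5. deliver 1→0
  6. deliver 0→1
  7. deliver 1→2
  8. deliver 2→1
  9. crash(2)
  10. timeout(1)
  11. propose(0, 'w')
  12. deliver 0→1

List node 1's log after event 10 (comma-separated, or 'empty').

[1] propose(0,'s') → ∅
[2] deliver 0→2 → N2(back v0 [s])
[3] deliver 2→0 → N0(prim v0 [s])
[4] timeout(1) → N1(prim v1 [-])
[5] deliver 1→0 → N0(back v1 [s])
[6] deliver 0→1 → ∅
[7] deliver 1→2 → N2(back v1 [s])
[8] deliver 2→1 → ∅
[9] crash(2) → N2(✗back v1 [s])
[10] timeout(1) → N1(back v2 [-])

empty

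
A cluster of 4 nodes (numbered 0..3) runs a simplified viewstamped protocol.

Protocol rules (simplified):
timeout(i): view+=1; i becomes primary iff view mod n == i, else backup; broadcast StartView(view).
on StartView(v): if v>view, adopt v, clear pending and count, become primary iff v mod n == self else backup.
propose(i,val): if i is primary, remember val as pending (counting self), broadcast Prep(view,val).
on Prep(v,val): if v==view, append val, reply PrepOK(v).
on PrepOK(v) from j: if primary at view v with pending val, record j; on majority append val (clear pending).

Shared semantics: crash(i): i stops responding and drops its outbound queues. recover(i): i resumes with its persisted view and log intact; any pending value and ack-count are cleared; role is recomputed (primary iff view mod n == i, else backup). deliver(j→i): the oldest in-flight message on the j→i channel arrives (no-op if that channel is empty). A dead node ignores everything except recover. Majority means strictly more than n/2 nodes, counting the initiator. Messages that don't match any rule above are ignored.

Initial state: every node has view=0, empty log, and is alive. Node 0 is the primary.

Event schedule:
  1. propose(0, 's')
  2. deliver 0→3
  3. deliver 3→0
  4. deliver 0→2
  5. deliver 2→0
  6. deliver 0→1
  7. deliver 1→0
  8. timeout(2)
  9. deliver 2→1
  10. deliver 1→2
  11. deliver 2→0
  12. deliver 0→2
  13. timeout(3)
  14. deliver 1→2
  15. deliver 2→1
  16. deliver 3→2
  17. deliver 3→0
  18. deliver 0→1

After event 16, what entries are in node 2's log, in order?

step 1 propose(0,'s'): —
step 2 deliver 0→3: 3={back,v=0,log=s}
step 3 deliver 3→0: —
step 4 deliver 0→2: 2={back,v=0,log=s}
step 5 deliver 2→0: 0={prim,v=0,log=s}
step 6 deliver 0→1: 1={back,v=0,log=s}
step 7 deliver 1→0: —
step 8 timeout(2): 2={back,v=1,log=s}
step 9 deliver 2→1: 1={prim,v=1,log=s}
step 10 deliver 1→2: —
step 11 deliver 2→0: 0={back,v=1,log=s}
step 12 deliver 0→2: —
step 13 timeout(3): 3={back,v=1,log=s}
step 14 deliver 1→2: —
step 15 deliver 2→1: —
step 16 deliver 3→2: —

s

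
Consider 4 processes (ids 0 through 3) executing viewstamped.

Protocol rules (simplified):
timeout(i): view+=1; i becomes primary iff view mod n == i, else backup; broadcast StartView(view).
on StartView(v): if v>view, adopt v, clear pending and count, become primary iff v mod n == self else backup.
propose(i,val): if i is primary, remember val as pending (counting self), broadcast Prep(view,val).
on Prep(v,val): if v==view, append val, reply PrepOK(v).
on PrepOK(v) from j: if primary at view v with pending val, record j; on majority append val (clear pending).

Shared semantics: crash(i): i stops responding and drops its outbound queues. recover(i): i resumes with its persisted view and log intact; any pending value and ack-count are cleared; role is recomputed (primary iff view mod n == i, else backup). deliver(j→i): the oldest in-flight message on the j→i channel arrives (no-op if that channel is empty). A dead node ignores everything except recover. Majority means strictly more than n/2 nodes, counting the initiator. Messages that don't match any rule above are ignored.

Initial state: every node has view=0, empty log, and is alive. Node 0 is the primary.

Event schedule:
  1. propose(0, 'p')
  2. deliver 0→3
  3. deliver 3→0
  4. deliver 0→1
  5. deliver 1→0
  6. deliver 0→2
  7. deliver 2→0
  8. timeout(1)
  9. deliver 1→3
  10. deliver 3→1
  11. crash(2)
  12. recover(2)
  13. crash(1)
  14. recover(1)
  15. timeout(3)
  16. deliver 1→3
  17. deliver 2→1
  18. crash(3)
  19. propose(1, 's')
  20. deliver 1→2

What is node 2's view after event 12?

step 1 propose(0,'p'): —
step 2 deliver 0→3: 3={back,v=0,log=p}
step 3 deliver 3→0: —
step 4 deliver 0→1: 1={back,v=0,log=p}
step 5 deliver 1→0: 0={prim,v=0,log=p}
step 6 deliver 0→2: 2={back,v=0,log=p}
step 7 deliver 2→0: —
step 8 timeout(1): 1={prim,v=1,log=p}
step 9 deliver 1→3: 3={back,v=1,log=p}
step 10 deliver 3→1: —
step 11 crash(2): 2={✗back,v=0,log=p}
step 12 recover(2): 2={back,v=0,log=p}

0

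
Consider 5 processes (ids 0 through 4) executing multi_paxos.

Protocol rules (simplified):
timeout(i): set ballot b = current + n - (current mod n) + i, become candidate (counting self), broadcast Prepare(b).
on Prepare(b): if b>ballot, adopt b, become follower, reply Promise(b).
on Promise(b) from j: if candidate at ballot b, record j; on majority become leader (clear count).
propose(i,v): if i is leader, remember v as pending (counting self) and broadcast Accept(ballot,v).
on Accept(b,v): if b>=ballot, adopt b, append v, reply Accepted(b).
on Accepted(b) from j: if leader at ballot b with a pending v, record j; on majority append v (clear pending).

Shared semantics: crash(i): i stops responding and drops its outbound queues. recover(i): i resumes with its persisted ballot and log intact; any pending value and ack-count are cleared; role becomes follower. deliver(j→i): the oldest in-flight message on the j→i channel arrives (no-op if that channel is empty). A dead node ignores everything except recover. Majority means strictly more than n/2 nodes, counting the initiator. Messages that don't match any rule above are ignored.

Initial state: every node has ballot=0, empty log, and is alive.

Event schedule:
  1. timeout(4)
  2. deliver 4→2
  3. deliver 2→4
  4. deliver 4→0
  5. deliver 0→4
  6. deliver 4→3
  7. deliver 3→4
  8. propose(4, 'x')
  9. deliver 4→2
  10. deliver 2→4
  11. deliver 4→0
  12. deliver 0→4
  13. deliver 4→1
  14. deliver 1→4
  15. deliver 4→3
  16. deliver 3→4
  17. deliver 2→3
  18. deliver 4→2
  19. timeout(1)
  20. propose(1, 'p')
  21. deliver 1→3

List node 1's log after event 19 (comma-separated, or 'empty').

empty

[1] timeout(4) → N4(cand b9 [-])
[2] deliver 4→2 → N2(foll b9 [-])
[3] deliver 2→4 → ∅
[4] deliver 4→0 → N0(foll b9 [-])
[5] deliver 0→4 → N4(lead b9 [-])
[6] deliver 4→3 → N3(foll b9 [-])
[7] deliver 3→4 → ∅
[8] propose(4,'x') → ∅
[9] deliver 4→2 → N2(foll b9 [x])
[10] deliver 2→4 → ∅
[11] deliver 4→0 → N0(foll b9 [x])
[12] deliver 0→4 → N4(lead b9 [x])
[13] deliver 4→1 → N1(foll b9 [-])
[14] deliver 1→4 → ∅
[15] deliver 4→3 → N3(foll b9 [x])
[16] deliver 3→4 → ∅
[17] deliver 2→3 → ∅
[18] deliver 4→2 → ∅
[19] timeout(1) → N1(cand b11 [-])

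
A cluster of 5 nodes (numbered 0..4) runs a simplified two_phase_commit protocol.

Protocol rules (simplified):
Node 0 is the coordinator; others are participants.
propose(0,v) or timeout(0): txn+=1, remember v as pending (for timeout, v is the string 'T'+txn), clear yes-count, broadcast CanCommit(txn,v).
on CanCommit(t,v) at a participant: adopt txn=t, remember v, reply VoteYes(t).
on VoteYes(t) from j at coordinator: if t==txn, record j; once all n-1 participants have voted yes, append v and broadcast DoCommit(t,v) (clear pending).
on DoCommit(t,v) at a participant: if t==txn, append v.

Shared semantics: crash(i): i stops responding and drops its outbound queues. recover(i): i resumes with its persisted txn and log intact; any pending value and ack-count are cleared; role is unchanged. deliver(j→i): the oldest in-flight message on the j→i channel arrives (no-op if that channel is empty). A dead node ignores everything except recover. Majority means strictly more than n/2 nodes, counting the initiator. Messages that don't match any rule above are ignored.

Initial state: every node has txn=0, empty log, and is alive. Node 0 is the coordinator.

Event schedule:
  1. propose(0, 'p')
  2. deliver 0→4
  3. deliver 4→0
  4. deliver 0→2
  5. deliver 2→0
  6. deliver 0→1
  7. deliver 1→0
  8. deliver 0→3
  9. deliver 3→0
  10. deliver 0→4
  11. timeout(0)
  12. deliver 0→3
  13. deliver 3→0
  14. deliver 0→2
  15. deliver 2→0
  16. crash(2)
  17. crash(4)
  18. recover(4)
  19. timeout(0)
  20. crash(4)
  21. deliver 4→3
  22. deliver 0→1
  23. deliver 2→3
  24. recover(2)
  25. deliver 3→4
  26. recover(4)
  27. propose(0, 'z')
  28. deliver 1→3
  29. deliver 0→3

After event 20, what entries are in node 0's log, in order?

step 1 propose(0,'p'): 0={coor,t=1,log=-}
step 2 deliver 0→4: 4={part,t=1,log=-}
step 3 deliver 4→0: —
step 4 deliver 0→2: 2={part,t=1,log=-}
step 5 deliver 2→0: —
step 6 deliver 0→1: 1={part,t=1,log=-}
step 7 deliver 1→0: —
step 8 deliver 0→3: 3={part,t=1,log=-}
step 9 deliver 3→0: 0={coor,t=1,log=p}
step 10 deliver 0→4: 4={part,t=1,log=p}
step 11 timeout(0): 0={coor,t=2,log=p}
step 12 deliver 0→3: 3={part,t=1,log=p}
step 13 deliver 3→0: —
step 14 deliver 0→2: 2={part,t=1,log=p}
step 15 deliver 2→0: —
step 16 crash(2): 2={✗part,t=1,log=p}
step 17 crash(4): 4={✗part,t=1,log=p}
step 18 recover(4): 4={part,t=1,log=p}
step 19 timeout(0): 0={coor,t=3,log=p}
step 20 crash(4): 4={✗part,t=1,log=p}

p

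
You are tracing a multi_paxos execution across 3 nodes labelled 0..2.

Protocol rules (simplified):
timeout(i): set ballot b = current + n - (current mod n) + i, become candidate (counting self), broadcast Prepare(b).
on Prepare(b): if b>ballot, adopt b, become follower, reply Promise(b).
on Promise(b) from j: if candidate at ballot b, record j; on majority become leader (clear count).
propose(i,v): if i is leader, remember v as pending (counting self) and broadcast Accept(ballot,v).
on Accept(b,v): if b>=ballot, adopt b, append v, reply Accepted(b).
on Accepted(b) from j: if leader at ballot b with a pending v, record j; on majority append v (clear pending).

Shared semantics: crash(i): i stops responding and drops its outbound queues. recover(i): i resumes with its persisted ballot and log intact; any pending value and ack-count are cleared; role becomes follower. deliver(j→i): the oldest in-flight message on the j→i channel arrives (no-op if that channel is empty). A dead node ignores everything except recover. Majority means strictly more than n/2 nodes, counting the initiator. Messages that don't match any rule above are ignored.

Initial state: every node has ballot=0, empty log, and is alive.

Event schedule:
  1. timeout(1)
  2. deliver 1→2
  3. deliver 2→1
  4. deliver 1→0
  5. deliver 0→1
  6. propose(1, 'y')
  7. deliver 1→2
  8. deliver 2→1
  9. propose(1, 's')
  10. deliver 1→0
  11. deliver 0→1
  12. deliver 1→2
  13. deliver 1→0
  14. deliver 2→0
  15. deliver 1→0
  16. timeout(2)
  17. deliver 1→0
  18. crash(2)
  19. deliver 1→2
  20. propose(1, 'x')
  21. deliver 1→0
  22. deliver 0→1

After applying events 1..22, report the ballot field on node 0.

4

step 1 timeout(1): 1={cand,b=4,log=-}
step 2 deliver 1→2: 2={foll,b=4,log=-}
step 3 deliver 2→1: 1={lead,b=4,log=-}
step 4 deliver 1→0: 0={foll,b=4,log=-}
step 5 deliver 0→1: —
step 6 propose(1,'y'): —
step 7 deliver 1→2: 2={foll,b=4,log=y}
step 8 deliver 2→1: 1={lead,b=4,log=y}
step 9 propose(1,'s'): —
step 10 deliver 1→0: 0={foll,b=4,log=y}
step 11 deliver 0→1: 1={lead,b=4,log=y,s}
step 12 deliver 1→2: 2={foll,b=4,log=y,s}
step 13 deliver 1→0: 0={foll,b=4,log=y,s}
step 14 deliver 2→0: —
step 15 deliver 1→0: —
step 16 timeout(2): 2={cand,b=8,log=y,s}
step 17 deliver 1→0: —
step 18 crash(2): 2={✗cand,b=8,log=y,s}
step 19 deliver 1→2: —
step 20 propose(1,'x'): —
step 21 deliver 1→0: 0={foll,b=4,log=y,s,x}
step 22 deliver 0→1: 1={lead,b=4,log=y,s,x}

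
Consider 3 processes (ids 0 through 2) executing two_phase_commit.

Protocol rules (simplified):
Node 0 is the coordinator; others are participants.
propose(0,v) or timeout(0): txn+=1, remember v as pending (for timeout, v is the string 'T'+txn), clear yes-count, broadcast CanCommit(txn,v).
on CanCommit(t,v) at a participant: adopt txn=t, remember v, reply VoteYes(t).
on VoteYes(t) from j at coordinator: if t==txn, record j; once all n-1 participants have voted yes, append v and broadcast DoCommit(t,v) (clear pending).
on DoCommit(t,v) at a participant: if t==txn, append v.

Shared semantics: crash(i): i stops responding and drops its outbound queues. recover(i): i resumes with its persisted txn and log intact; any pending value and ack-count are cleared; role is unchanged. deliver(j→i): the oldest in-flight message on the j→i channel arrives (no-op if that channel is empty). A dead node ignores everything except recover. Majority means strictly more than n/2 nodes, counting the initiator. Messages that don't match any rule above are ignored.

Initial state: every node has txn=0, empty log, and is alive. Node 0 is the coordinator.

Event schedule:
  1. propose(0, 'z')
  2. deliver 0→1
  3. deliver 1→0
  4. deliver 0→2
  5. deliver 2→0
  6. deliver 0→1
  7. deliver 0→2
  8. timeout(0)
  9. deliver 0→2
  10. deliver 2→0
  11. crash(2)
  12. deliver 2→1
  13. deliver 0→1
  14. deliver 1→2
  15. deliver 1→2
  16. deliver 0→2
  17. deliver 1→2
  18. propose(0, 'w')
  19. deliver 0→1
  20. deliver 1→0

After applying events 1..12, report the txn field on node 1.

e1 propose(0,'z'): 0[coor,t=1,-]
e2 deliver 0→1: 1[part,t=1,-]
e3 deliver 1→0: ·
e4 deliver 0→2: 2[part,t=1,-]
e5 deliver 2→0: 0[coor,t=1,z]
e6 deliver 0→1: 1[part,t=1,z]
e7 deliver 0→2: 2[part,t=1,z]
e8 timeout(0): 0[coor,t=2,z]
e9 deliver 0→2: 2[part,t=2,z]
e10 deliver 2→0: ·
e11 crash(2): 2[✗part,t=2,z]
e12 deliver 2→1: ·

1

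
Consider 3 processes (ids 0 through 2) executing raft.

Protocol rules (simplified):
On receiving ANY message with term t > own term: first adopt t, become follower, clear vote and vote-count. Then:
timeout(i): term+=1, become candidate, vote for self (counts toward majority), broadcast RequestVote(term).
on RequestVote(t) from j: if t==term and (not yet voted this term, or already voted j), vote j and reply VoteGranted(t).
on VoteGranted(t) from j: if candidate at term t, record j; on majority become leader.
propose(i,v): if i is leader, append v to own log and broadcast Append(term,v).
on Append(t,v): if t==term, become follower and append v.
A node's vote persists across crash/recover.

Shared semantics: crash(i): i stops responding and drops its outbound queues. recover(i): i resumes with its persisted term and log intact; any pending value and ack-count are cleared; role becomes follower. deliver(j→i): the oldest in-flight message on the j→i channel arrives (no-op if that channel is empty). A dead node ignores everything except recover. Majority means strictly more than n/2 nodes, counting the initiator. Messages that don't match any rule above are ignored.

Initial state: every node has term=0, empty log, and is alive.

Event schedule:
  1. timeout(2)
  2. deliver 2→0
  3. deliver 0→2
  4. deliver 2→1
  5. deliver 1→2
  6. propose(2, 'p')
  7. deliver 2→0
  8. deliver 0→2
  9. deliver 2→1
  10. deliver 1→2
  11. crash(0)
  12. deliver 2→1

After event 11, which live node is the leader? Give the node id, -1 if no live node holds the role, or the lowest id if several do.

after 1 — timeout(2): n2:cand/t1/[-]
after 2 — deliver 2→0: n0:foll/t1/[-]
after 3 — deliver 0→2: n2:lead/t1/[-]
after 4 — deliver 2→1: n1:foll/t1/[-]
after 5 — deliver 1→2: ·
after 6 — propose(2,'p'): n2:lead/t1/[p]
after 7 — deliver 2→0: n0:foll/t1/[p]
after 8 — deliver 0→2: ·
after 9 — deliver 2→1: n1:foll/t1/[p]
after 10 — deliver 1→2: ·
after 11 — crash(0): n0:✗foll/t1/[p]

2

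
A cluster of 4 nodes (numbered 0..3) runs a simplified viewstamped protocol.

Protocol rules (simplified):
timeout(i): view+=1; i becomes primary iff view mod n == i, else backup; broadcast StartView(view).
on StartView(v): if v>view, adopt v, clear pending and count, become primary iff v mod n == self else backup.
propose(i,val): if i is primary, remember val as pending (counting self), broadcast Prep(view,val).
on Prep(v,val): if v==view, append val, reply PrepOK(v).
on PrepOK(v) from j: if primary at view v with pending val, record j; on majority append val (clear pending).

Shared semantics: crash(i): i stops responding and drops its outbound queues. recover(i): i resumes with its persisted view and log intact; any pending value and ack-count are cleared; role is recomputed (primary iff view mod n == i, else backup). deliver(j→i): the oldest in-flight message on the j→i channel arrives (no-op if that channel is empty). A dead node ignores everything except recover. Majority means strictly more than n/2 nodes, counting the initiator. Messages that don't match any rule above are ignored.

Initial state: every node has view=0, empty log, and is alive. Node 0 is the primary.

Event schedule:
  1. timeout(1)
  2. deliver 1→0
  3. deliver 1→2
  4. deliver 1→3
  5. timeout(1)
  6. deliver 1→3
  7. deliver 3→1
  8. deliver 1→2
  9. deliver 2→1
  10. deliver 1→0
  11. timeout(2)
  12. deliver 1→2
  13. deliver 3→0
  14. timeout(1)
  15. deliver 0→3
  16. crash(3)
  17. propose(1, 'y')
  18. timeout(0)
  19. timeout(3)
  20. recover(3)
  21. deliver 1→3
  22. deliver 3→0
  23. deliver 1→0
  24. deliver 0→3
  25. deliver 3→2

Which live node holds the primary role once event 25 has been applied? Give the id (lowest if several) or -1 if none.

[1] timeout(1) → N1(prim v1 [-])
[2] deliver 1→0 → N0(back v1 [-])
[3] deliver 1→2 → N2(back v1 [-])
[4] deliver 1→3 → N3(back v1 [-])
[5] timeout(1) → N1(back v2 [-])
[6] deliver 1→3 → N3(back v2 [-])
[7] deliver 3→1 → ∅
[8] deliver 1→2 → N2(prim v2 [-])
[9] deliver 2→1 → ∅
[10] deliver 1→0 → N0(back v2 [-])
[11] timeout(2) → N2(back v3 [-])
[12] deliver 1→2 → ∅
[13] deliver 3→0 → ∅
[14] timeout(1) → N1(back v3 [-])
[15] deliver 0→3 → ∅
[16] crash(3) → N3(✗back v2 [-])
[17] propose(1,'y') → ∅
[18] timeout(0) → N0(back v3 [-])
[19] timeout(3) → ∅
[20] recover(3) → N3(back v2 [-])
[21] deliver 1→3 → N3(prim v3 [-])
[22] deliver 3→0 → ∅
[23] deliver 1→0 → ∅
[24] deliver 0→3 → ∅
[25] deliver 3→2 → ∅

3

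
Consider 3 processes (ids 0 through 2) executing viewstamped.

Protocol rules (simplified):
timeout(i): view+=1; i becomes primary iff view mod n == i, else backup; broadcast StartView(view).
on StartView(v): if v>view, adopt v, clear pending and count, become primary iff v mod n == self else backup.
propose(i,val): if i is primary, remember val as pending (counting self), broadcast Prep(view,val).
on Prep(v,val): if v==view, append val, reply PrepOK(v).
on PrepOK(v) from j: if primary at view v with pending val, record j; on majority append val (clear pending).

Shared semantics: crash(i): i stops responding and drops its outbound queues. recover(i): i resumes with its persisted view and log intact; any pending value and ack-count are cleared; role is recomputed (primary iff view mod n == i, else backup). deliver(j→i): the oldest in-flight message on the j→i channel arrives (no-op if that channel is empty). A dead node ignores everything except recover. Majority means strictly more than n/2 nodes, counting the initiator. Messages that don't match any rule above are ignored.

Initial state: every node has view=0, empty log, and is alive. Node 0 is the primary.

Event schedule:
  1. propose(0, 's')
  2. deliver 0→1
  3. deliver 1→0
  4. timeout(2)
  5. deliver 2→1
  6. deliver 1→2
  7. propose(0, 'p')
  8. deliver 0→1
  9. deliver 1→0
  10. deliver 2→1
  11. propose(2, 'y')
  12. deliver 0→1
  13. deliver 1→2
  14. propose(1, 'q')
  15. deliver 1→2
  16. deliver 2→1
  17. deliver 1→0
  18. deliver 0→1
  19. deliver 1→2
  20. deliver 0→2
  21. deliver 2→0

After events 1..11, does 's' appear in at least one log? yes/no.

yes

after 1 — propose(0,'s'): ·
after 2 — deliver 0→1: n1:back/v0/[s]
after 3 — deliver 1→0: n0:prim/v0/[s]
after 4 — timeout(2): n2:back/v1/[-]
after 5 — deliver 2→1: n1:prim/v1/[s]
after 6 — deliver 1→2: ·
after 7 — propose(0,'p'): ·
after 8 — deliver 0→1: ·
after 9 — deliver 1→0: ·
after 10 — deliver 2→1: ·
after 11 — propose(2,'y'): ·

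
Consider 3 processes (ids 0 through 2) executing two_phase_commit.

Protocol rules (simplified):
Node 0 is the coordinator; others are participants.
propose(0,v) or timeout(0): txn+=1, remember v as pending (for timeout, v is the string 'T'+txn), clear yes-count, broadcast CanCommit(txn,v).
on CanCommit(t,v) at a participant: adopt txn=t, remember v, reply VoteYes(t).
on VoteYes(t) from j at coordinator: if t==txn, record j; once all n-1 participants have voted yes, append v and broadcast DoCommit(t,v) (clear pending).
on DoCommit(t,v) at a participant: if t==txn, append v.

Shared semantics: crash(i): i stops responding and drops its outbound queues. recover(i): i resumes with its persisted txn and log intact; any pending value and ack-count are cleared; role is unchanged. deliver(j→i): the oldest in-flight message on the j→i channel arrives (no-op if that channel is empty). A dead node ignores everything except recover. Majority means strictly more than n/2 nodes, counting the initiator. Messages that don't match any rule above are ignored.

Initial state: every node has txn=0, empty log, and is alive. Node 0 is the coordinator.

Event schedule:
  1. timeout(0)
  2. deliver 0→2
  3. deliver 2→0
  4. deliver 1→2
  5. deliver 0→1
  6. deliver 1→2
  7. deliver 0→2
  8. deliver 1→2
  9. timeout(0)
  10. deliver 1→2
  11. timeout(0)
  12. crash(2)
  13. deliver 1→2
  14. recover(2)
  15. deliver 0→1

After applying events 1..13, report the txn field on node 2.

step 1 timeout(0): 0={coor,t=1,log=-}
step 2 deliver 0→2: 2={part,t=1,log=-}
step 3 deliver 2→0: —
step 4 deliver 1→2: —
step 5 deliver 0→1: 1={part,t=1,log=-}
step 6 deliver 1→2: —
step 7 deliver 0→2: —
step 8 deliver 1→2: —
step 9 timeout(0): 0={coor,t=2,log=-}
step 10 deliver 1→2: —
step 11 timeout(0): 0={coor,t=3,log=-}
step 12 crash(2): 2={✗part,t=1,log=-}
step 13 deliver 1→2: —

1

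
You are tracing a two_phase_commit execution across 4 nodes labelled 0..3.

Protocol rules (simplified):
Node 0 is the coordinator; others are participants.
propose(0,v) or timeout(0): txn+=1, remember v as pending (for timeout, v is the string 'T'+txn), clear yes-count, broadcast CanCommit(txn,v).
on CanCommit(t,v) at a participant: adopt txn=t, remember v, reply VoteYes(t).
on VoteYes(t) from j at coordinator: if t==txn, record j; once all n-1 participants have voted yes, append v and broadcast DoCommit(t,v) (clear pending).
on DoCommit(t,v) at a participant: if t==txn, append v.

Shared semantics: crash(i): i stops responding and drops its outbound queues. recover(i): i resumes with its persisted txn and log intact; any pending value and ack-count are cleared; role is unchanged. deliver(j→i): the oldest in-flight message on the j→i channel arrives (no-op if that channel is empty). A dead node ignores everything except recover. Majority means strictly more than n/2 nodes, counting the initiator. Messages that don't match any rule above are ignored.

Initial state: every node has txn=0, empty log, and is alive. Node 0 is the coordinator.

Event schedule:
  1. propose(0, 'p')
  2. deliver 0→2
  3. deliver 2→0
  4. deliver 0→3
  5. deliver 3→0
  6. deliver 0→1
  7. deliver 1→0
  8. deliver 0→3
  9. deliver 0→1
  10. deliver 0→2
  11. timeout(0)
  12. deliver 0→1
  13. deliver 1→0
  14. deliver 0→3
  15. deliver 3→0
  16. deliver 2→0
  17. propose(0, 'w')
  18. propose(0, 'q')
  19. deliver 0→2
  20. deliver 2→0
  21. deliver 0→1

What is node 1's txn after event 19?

[1] propose(0,'p') → N0(coor t1 [-])
[2] deliver 0→2 → N2(part t1 [-])
[3] deliver 2→0 → ∅
[4] deliver 0→3 → N3(part t1 [-])
[5] deliver 3→0 → ∅
[6] deliver 0→1 → N1(part t1 [-])
[7] deliver 1→0 → N0(coor t1 [p])
[8] deliver 0→3 → N3(part t1 [p])
[9] deliver 0→1 → N1(part t1 [p])
[10] deliver 0→2 → N2(part t1 [p])
[11] timeout(0) → N0(coor t2 [p])
[12] deliver 0→1 → N1(part t2 [p])
[13] deliver 1→0 → ∅
[14] deliver 0→3 → N3(part t2 [p])
[15] deliver 3→0 → ∅
[16] deliver 2→0 → ∅
[17] propose(0,'w') → N0(coor t3 [p])
[18] propose(0,'q') → N0(coor t4 [p])
[19] deliver 0→2 → N2(part t2 [p])

2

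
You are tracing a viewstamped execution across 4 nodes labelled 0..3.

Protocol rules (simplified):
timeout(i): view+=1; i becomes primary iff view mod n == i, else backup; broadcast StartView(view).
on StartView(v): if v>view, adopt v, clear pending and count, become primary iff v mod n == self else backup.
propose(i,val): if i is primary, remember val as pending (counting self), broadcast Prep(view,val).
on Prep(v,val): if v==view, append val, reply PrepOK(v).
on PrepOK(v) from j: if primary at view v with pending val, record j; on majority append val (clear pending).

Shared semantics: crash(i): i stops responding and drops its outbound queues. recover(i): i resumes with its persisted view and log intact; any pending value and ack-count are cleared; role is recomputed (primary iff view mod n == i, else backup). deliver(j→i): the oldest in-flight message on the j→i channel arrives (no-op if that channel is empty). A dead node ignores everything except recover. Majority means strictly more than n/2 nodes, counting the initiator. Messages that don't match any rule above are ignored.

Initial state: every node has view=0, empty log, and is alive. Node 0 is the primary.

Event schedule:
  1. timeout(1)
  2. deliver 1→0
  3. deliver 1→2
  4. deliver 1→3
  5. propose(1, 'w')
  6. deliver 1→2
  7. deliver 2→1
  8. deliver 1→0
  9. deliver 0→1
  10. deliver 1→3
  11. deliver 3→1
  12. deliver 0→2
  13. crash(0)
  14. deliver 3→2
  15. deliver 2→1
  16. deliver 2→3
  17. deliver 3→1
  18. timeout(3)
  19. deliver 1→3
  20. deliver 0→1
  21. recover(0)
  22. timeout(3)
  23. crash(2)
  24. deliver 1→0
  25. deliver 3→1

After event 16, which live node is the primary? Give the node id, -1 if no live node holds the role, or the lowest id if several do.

1

e1 timeout(1): 1[prim,v=1,-]
e2 deliver 1→0: 0[back,v=1,-]
e3 deliver 1→2: 2[back,v=1,-]
e4 deliver 1→3: 3[back,v=1,-]
e5 propose(1,'w'): ·
e6 deliver 1→2: 2[back,v=1,w]
e7 deliver 2→1: ·
e8 deliver 1→0: 0[back,v=1,w]
e9 deliver 0→1: 1[prim,v=1,w]
e10 deliver 1→3: 3[back,v=1,w]
e11 deliver 3→1: ·
e12 deliver 0→2: ·
e13 crash(0): 0[✗back,v=1,w]
e14 deliver 3→2: ·
e15 deliver 2→1: ·
e16 deliver 2→3: ·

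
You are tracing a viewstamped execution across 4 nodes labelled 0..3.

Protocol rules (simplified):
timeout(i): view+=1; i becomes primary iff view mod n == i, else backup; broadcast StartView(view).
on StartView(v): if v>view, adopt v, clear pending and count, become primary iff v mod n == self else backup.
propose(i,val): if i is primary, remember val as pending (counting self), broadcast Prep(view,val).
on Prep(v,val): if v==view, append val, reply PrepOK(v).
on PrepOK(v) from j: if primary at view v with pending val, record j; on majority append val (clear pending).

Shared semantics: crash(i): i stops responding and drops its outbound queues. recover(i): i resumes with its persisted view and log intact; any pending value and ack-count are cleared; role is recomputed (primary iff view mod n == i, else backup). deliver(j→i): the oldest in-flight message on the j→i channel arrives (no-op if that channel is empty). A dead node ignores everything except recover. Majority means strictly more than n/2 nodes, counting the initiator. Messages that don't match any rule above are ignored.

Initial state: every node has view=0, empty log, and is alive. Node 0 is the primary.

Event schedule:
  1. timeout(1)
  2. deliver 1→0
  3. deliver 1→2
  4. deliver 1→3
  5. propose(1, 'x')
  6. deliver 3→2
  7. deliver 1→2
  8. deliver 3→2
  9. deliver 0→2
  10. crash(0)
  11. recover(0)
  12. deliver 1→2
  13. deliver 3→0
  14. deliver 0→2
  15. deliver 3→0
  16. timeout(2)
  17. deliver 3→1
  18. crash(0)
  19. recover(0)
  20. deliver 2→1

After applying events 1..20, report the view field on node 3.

after 1 — timeout(1): n1:prim/v1/[-]
after 2 — deliver 1→0: n0:back/v1/[-]
after 3 — deliver 1→2: n2:back/v1/[-]
after 4 — deliver 1→3: n3:back/v1/[-]
after 5 — propose(1,'x'): ·
after 6 — deliver 3→2: ·
after 7 — deliver 1→2: n2:back/v1/[x]
after 8 — deliver 3→2: ·
after 9 — deliver 0→2: ·
after 10 — crash(0): n0:✗back/v1/[-]
after 11 — recover(0): n0:back/v1/[-]
after 12 — deliver 1→2: ·
after 13 — deliver 3→0: ·
after 14 — deliver 0→2: ·
after 15 — deliver 3→0: ·
after 16 — timeout(2): n2:prim/v2/[x]
after 17 — deliver 3→1: ·
after 18 — crash(0): n0:✗back/v1/[-]
after 19 — recover(0): n0:back/v1/[-]
after 20 — deliver 2→1: ·

1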